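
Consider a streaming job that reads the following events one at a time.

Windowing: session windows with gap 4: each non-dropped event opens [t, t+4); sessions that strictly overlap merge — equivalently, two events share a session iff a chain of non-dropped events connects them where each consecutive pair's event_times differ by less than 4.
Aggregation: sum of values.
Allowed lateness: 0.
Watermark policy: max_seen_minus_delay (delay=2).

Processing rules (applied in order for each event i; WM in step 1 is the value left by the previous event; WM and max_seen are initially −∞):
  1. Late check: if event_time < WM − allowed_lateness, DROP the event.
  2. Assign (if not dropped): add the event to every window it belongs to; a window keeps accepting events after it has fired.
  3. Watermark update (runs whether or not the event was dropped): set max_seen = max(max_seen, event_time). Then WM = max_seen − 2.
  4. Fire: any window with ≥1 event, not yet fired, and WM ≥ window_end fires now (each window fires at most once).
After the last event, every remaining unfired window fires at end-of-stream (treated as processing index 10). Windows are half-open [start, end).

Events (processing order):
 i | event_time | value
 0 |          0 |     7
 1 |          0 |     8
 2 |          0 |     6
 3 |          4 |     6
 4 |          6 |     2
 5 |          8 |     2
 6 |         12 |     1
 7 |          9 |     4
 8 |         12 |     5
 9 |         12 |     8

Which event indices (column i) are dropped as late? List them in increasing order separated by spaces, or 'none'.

i=0 t=0 v=7: → [0,4); WM=-2
i=1 t=0 v=8: → [0,4); WM=-2
i=2 t=0 v=6: → [0,4); WM=-2
i=3 t=4 v=6: → [4,8); WM=2
i=4 t=6 v=2: → [4,10); WM=4
i=5 t=8 v=2: → [4,12); WM=6
i=6 t=12 v=1: → [12,16); WM=10
i=7 t=9 v=4: DROP (t<10-0); WM=10
i=8 t=12 v=5: → [12,16); WM=10
i=9 t=12 v=8: → [12,16); WM=10

7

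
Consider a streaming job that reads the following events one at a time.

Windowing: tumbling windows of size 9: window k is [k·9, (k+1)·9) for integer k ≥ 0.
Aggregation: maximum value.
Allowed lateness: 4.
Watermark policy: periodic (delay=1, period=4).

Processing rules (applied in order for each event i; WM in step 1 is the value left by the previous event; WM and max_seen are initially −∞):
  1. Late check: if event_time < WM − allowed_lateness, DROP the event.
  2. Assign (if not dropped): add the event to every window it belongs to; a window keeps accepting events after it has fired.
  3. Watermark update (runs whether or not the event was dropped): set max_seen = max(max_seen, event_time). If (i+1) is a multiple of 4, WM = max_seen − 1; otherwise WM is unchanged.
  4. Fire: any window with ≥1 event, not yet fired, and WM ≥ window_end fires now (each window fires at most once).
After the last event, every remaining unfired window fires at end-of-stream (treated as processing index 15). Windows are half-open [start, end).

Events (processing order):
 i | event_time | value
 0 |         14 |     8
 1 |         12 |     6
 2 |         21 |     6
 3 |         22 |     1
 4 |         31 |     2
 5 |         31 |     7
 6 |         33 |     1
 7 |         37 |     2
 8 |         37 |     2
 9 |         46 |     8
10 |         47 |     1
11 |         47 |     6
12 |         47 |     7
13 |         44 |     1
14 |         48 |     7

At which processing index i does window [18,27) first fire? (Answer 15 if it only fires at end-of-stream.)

7

i=0 t=14 v=8: → [9,18); WM=−∞
i=1 t=12 v=6: → [9,18); WM=−∞
i=2 t=21 v=6: → [18,27); WM=−∞
i=3 t=22 v=1: → [18,27); WM=21; [9,18) fires=8
i=4 t=31 v=2: → [27,36); WM=21
i=5 t=31 v=7: → [27,36); WM=21
i=6 t=33 v=1: → [27,36); WM=21
i=7 t=37 v=2: → [36,45); WM=36; [18,27) fires=6 [27,36) fires=7
i=8 t=37 v=2: → [36,45); WM=36
i=9 t=46 v=8: → [45,54); WM=36
i=10 t=47 v=1: → [45,54); WM=36
i=11 t=47 v=6: → [45,54); WM=46; [36,45) fires=2
i=12 t=47 v=7: → [45,54); WM=46
i=13 t=44 v=1: → [36,45); WM=46
i=14 t=48 v=7: → [45,54); WM=46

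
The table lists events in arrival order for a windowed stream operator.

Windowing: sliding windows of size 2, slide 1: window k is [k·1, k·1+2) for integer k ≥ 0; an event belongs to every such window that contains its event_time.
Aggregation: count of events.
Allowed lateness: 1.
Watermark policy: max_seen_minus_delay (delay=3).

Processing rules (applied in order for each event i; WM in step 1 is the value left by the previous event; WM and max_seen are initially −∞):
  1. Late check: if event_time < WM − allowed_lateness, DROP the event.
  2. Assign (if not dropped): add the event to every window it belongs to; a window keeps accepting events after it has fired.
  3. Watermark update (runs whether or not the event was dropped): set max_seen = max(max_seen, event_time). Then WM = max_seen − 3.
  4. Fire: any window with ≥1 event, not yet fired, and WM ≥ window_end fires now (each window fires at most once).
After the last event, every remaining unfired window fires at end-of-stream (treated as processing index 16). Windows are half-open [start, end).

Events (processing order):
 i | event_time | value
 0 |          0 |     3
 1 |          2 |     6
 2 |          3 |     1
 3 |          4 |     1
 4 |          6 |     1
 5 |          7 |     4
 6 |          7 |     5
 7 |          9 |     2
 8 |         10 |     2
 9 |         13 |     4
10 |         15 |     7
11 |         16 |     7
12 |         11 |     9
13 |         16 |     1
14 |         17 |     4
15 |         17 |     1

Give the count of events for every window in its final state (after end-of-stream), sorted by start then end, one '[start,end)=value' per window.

i=0 t=0 v=3: → [0,2); WM=-3
i=1 t=2 v=6: → [2,4),[1,3); WM=-1
i=2 t=3 v=1: → [3,5),[2,4); WM=0
i=3 t=4 v=1: → [4,6),[3,5); WM=1
i=4 t=6 v=1: → [6,8),[5,7); WM=3; [0,2) fires=1 [1,3) fires=1
i=5 t=7 v=4: → [7,9),[6,8); WM=4; [2,4) fires=2
i=6 t=7 v=5: → [7,9),[6,8); WM=4
i=7 t=9 v=2: → [9,11),[8,10); WM=6; [3,5) fires=2 [4,6) fires=1
i=8 t=10 v=2: → [10,12),[9,11); WM=7; [5,7) fires=1
i=9 t=13 v=4: → [13,15),[12,14); WM=10; [6,8) fires=3 [7,9) fires=2 [8,10) fires=1
i=10 t=15 v=7: → [15,17),[14,16); WM=12; [9,11) fires=2 [10,12) fires=1
i=11 t=16 v=7: → [16,18),[15,17); WM=13
i=12 t=11 v=9: DROP (t<13-1); WM=13
i=13 t=16 v=1: → [16,18),[15,17); WM=13
i=14 t=17 v=4: → [17,19),[16,18); WM=14; [12,14) fires=1
i=15 t=17 v=1: → [17,19),[16,18); WM=14

[0,2)=1 [1,3)=1 [2,4)=2 [3,5)=2 [4,6)=1 [5,7)=1 [6,8)=3 [7,9)=2 [8,10)=1 [9,11)=2 [10,12)=1 [12,14)=1 [13,15)=1 [14,16)=1 [15,17)=3 [16,18)=4 [17,19)=2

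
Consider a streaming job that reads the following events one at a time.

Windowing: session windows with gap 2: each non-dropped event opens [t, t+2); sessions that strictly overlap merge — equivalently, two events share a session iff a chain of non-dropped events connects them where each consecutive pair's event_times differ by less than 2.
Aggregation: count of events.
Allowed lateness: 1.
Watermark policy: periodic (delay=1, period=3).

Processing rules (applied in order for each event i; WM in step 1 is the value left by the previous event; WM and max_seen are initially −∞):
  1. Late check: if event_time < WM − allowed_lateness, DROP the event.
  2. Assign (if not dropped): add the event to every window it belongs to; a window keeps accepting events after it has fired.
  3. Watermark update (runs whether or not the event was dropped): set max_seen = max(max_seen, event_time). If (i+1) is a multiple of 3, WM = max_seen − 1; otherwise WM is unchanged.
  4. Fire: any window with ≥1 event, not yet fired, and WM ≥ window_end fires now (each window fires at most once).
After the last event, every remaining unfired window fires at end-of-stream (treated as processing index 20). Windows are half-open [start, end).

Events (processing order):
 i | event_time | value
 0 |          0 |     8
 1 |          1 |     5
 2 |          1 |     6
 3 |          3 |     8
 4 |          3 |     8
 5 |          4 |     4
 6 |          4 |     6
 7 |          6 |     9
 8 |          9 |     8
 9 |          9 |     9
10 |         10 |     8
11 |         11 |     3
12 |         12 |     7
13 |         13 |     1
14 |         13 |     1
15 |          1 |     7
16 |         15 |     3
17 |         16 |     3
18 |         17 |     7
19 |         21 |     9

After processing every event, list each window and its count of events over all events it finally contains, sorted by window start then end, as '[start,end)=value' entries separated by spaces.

i=0 t=0 v=8: → [0,2); WM=−∞
i=1 t=1 v=5: → [0,3); WM=−∞
i=2 t=1 v=6: → [0,3); WM=0
i=3 t=3 v=8: → [3,5); WM=0
i=4 t=3 v=8: → [3,5); WM=0
i=5 t=4 v=4: → [3,6); WM=3
i=6 t=4 v=6: → [3,6); WM=3
i=7 t=6 v=9: → [6,8); WM=3
i=8 t=9 v=8: → [9,11); WM=8
i=9 t=9 v=9: → [9,11); WM=8
i=10 t=10 v=8: → [9,12); WM=8
i=11 t=11 v=3: → [9,13); WM=10
i=12 t=12 v=7: → [9,14); WM=10
i=13 t=13 v=1: → [9,15); WM=10
i=14 t=13 v=1: → [9,15); WM=12
i=15 t=1 v=7: DROP (t<12-1); WM=12
i=16 t=15 v=3: → [15,17); WM=12
i=17 t=16 v=3: → [15,18); WM=15
i=18 t=17 v=7: → [15,19); WM=15
i=19 t=21 v=9: → [21,23); WM=15

[0,3)=3 [3,6)=4 [6,8)=1 [9,15)=7 [15,19)=3 [21,23)=1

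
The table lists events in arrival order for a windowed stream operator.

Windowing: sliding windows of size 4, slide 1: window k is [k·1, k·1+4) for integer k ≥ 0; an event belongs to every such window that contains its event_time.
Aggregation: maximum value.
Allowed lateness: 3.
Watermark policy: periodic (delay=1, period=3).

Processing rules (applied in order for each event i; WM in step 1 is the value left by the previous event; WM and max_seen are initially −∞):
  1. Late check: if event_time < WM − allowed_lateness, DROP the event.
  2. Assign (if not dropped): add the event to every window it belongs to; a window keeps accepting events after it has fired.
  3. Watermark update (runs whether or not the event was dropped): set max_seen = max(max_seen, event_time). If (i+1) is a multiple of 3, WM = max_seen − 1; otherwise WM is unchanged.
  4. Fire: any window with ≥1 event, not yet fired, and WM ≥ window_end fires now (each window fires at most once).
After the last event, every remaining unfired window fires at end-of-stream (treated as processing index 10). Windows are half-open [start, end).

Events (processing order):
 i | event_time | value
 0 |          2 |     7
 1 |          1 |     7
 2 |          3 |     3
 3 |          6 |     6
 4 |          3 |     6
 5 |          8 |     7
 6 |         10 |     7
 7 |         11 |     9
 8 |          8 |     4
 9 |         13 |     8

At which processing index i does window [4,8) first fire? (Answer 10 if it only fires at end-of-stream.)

i=0 t=2 v=7: → [2,6),[1,5),[0,4); WM=−∞
i=1 t=1 v=7: → [1,5),[0,4); WM=−∞
i=2 t=3 v=3: → [3,7),[2,6),[1,5),[0,4); WM=2
i=3 t=6 v=6: → [6,10),[5,9),[4,8),[3,7); WM=2
i=4 t=3 v=6: → [3,7),[2,6),[1,5),[0,4); WM=2
i=5 t=8 v=7: → [8,12),[7,11),[6,10),[5,9); WM=7; [0,4) fires=7 [1,5) fires=7 [2,6) fires=7 [3,7) fires=6
i=6 t=10 v=7: → [10,14),[9,13),[8,12),[7,11); WM=7
i=7 t=11 v=9: → [11,15),[10,14),[9,13),[8,12); WM=7
i=8 t=8 v=4: → [8,12),[7,11),[6,10),[5,9); WM=10; [4,8) fires=6 [5,9) fires=7 [6,10) fires=7
i=9 t=13 v=8: → [13,17),[12,16),[11,15),[10,14); WM=10

8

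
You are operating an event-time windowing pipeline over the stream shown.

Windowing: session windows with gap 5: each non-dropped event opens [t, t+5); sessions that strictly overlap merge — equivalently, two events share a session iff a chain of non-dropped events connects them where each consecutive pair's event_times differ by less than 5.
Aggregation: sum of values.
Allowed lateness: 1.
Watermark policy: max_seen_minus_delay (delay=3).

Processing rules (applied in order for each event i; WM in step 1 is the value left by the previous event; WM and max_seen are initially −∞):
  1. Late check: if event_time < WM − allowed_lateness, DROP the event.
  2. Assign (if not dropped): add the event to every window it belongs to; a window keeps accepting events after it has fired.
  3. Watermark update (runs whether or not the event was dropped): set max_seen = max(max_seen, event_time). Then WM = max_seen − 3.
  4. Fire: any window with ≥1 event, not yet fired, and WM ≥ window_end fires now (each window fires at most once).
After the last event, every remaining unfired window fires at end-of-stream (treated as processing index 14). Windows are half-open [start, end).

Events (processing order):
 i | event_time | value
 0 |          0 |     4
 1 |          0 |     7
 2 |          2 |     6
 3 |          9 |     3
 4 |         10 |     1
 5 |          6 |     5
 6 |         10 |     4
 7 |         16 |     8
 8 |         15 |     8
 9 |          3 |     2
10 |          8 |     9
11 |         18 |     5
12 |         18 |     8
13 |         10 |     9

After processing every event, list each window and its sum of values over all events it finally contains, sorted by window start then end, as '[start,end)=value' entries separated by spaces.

i=0 t=0 v=4: → [0,5); WM=-3
i=1 t=0 v=7: → [0,5); WM=-3
i=2 t=2 v=6: → [0,7); WM=-1
i=3 t=9 v=3: → [9,14); WM=6
i=4 t=10 v=1: → [9,15); WM=7
i=5 t=6 v=5: → [0,15); WM=7
i=6 t=10 v=4: → [0,15); WM=7
i=7 t=16 v=8: → [16,21); WM=13
i=8 t=15 v=8: → [15,21); WM=13
i=9 t=3 v=2: DROP (t<13-1); WM=13
i=10 t=8 v=9: DROP (t<13-1); WM=13
i=11 t=18 v=5: → [15,23); WM=15
i=12 t=18 v=8: → [15,23); WM=15
i=13 t=10 v=9: DROP (t<15-1); WM=15

[0,15)=30 [15,23)=29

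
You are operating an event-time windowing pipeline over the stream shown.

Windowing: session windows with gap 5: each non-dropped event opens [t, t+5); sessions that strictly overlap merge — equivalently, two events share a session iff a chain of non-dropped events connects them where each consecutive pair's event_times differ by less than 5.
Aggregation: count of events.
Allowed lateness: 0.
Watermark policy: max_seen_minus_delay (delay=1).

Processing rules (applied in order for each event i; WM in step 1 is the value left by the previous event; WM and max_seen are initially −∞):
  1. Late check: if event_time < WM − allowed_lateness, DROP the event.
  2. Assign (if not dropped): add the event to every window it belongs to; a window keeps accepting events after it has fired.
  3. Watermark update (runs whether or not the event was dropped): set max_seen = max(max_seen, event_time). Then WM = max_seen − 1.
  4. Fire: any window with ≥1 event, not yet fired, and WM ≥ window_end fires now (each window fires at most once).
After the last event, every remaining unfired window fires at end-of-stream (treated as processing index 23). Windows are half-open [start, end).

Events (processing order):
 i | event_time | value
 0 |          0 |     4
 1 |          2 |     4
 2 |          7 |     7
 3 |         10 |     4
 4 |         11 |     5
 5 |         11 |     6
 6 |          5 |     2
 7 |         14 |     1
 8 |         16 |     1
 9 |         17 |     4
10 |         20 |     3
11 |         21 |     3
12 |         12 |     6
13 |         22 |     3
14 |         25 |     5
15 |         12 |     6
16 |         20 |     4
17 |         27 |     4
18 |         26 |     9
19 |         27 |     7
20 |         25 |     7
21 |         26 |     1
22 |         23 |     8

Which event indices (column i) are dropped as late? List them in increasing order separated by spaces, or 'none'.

6 12 15 16 20 22

i=0 t=0 v=4: → [0,5); WM=-1
i=1 t=2 v=4: → [0,7); WM=1
i=2 t=7 v=7: → [7,12); WM=6
i=3 t=10 v=4: → [7,15); WM=9
i=4 t=11 v=5: → [7,16); WM=10
i=5 t=11 v=6: → [7,16); WM=10
i=6 t=5 v=2: DROP (t<10-0); WM=10
i=7 t=14 v=1: → [7,19); WM=13
i=8 t=16 v=1: → [7,21); WM=15
i=9 t=17 v=4: → [7,22); WM=16
i=10 t=20 v=3: → [7,25); WM=19
i=11 t=21 v=3: → [7,26); WM=20
i=12 t=12 v=6: DROP (t<20-0); WM=20
i=13 t=22 v=3: → [7,27); WM=21
i=14 t=25 v=5: → [7,30); WM=24
i=15 t=12 v=6: DROP (t<24-0); WM=24
i=16 t=20 v=4: DROP (t<24-0); WM=24
i=17 t=27 v=4: → [7,32); WM=26
i=18 t=26 v=9: → [7,32); WM=26
i=19 t=27 v=7: → [7,32); WM=26
i=20 t=25 v=7: DROP (t<26-0); WM=26
i=21 t=26 v=1: → [7,32); WM=26
i=22 t=23 v=8: DROP (t<26-0); WM=26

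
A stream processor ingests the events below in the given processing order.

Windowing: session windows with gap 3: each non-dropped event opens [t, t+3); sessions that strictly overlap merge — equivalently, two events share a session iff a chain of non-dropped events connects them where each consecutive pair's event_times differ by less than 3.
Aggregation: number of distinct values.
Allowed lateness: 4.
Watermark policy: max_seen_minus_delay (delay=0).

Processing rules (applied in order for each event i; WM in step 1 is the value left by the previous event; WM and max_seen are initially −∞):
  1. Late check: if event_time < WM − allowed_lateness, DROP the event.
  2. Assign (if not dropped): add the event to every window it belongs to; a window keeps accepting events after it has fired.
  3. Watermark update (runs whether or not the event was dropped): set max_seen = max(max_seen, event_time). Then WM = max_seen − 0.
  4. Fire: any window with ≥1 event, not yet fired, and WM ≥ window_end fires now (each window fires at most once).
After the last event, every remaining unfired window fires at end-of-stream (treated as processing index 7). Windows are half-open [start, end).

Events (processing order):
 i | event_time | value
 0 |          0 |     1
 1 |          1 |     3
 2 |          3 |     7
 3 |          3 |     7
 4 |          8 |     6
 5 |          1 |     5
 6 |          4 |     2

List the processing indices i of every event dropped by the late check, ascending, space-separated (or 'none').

5

i=0 t=0 v=1: → [0,3); WM=0
i=1 t=1 v=3: → [0,4); WM=1
i=2 t=3 v=7: → [0,6); WM=3
i=3 t=3 v=7: → [0,6); WM=3
i=4 t=8 v=6: → [8,11); WM=8
i=5 t=1 v=5: DROP (t<8-4); WM=8
i=6 t=4 v=2: → [0,7); WM=8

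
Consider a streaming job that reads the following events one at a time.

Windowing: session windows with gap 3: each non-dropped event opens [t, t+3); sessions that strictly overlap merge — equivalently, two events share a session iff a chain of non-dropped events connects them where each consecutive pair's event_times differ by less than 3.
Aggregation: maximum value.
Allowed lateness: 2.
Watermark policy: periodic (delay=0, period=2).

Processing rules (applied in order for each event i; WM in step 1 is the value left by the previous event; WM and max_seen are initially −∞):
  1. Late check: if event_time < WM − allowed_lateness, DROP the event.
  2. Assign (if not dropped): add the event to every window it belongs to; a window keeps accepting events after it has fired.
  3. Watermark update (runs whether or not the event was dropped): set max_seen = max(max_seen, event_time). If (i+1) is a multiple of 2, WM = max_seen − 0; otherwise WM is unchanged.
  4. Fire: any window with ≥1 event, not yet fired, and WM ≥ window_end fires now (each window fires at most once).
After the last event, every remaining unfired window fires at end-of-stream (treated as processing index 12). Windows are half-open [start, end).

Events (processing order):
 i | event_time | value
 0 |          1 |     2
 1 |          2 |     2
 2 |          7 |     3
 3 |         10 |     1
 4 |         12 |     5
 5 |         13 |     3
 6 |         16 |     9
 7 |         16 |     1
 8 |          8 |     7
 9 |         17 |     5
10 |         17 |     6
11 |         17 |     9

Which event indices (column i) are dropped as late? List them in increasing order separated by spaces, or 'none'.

8

i=0 t=1 v=2: → [1,4); WM=−∞
i=1 t=2 v=2: → [1,5); WM=2
i=2 t=7 v=3: → [7,10); WM=2
i=3 t=10 v=1: → [10,13); WM=10
i=4 t=12 v=5: → [10,15); WM=10
i=5 t=13 v=3: → [10,16); WM=13
i=6 t=16 v=9: → [16,19); WM=13
i=7 t=16 v=1: → [16,19); WM=16
i=8 t=8 v=7: DROP (t<16-2); WM=16
i=9 t=17 v=5: → [16,20); WM=17
i=10 t=17 v=6: → [16,20); WM=17
i=11 t=17 v=9: → [16,20); WM=17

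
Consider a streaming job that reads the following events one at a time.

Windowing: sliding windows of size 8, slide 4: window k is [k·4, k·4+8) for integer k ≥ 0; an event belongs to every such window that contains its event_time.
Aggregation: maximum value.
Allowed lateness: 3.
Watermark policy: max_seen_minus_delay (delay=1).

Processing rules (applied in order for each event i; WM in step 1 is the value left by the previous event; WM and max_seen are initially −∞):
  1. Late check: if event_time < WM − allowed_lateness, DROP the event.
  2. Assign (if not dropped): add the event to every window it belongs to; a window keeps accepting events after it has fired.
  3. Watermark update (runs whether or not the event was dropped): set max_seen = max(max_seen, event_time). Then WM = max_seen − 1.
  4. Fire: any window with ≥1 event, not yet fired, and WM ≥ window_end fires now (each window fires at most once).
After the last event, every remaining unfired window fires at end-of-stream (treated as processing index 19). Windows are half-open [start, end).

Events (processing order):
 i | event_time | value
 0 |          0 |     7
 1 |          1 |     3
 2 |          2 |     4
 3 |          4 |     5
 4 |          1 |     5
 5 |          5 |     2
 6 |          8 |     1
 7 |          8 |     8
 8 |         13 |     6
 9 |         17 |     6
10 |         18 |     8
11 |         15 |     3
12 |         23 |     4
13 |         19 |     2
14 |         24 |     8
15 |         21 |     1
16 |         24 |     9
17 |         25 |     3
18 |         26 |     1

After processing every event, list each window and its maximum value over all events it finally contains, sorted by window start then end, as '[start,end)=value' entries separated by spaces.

i=0 t=0 v=7: → [0,8); WM=-1
i=1 t=1 v=3: → [0,8); WM=0
i=2 t=2 v=4: → [0,8); WM=1
i=3 t=4 v=5: → [4,12),[0,8); WM=3
i=4 t=1 v=5: → [0,8); WM=3
i=5 t=5 v=2: → [4,12),[0,8); WM=4
i=6 t=8 v=1: → [8,16),[4,12); WM=7
i=7 t=8 v=8: → [8,16),[4,12); WM=7
i=8 t=13 v=6: → [12,20),[8,16); WM=12; [0,8) fires=7 [4,12) fires=8
i=9 t=17 v=6: → [16,24),[12,20); WM=16; [8,16) fires=8
i=10 t=18 v=8: → [16,24),[12,20); WM=17
i=11 t=15 v=3: → [12,20),[8,16); WM=17
i=12 t=23 v=4: → [20,28),[16,24); WM=22; [12,20) fires=8
i=13 t=19 v=2: → [16,24),[12,20); WM=22
i=14 t=24 v=8: → [24,32),[20,28); WM=23
i=15 t=21 v=1: → [20,28),[16,24); WM=23
i=16 t=24 v=9: → [24,32),[20,28); WM=23
i=17 t=25 v=3: → [24,32),[20,28); WM=24; [16,24) fires=8
i=18 t=26 v=1: → [24,32),[20,28); WM=25

[0,8)=7 [4,12)=8 [8,16)=8 [12,20)=8 [16,24)=8 [20,28)=9 [24,32)=9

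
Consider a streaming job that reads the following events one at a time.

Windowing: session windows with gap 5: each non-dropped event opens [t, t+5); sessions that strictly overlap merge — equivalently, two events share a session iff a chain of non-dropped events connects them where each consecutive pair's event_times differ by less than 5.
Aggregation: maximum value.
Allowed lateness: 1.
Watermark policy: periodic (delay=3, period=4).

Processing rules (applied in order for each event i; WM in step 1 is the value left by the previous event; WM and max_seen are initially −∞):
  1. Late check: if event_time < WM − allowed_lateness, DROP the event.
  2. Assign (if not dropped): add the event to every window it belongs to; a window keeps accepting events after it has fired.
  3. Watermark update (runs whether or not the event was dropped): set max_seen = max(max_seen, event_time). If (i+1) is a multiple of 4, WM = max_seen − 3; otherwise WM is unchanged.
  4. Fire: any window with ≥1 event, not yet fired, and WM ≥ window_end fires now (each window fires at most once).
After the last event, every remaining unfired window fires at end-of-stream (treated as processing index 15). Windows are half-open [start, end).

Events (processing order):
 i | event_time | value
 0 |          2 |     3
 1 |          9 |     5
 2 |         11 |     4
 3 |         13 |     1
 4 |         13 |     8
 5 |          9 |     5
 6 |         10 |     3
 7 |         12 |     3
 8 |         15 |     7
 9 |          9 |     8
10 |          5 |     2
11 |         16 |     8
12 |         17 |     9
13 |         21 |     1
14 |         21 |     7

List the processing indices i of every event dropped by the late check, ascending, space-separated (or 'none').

i=0 t=2 v=3: → [2,7); WM=−∞
i=1 t=9 v=5: → [9,14); WM=−∞
i=2 t=11 v=4: → [9,16); WM=−∞
i=3 t=13 v=1: → [9,18); WM=10
i=4 t=13 v=8: → [9,18); WM=10
i=5 t=9 v=5: → [9,18); WM=10
i=6 t=10 v=3: → [9,18); WM=10
i=7 t=12 v=3: → [9,18); WM=10
i=8 t=15 v=7: → [9,20); WM=10
i=9 t=9 v=8: → [9,20); WM=10
i=10 t=5 v=2: DROP (t<10-1); WM=10
i=11 t=16 v=8: → [9,21); WM=13
i=12 t=17 v=9: → [9,22); WM=13
i=13 t=21 v=1: → [9,26); WM=13
i=14 t=21 v=7: → [9,26); WM=13

10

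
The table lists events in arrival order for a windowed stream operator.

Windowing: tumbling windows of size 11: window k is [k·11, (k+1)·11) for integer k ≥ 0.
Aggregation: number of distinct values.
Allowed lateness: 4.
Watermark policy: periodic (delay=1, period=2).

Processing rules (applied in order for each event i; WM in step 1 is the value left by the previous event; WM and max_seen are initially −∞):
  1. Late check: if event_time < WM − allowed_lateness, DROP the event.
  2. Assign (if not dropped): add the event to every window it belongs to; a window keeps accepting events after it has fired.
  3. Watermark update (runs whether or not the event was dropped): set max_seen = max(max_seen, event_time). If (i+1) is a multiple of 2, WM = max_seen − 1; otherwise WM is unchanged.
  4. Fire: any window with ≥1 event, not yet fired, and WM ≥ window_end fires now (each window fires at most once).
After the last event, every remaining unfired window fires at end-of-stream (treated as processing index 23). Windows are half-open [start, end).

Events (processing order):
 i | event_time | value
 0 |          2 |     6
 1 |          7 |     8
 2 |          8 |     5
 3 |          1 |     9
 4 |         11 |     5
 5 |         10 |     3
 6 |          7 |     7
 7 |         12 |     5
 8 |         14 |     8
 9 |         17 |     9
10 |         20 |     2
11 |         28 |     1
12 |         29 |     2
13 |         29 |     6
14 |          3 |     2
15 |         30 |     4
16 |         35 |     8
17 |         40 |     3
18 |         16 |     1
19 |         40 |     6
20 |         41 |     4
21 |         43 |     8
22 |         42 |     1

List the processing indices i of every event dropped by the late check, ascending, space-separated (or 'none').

i=0 t=2 v=6: → [0,11); WM=−∞
i=1 t=7 v=8: → [0,11); WM=6
i=2 t=8 v=5: → [0,11); WM=6
i=3 t=1 v=9: DROP (t<6-4); WM=7
i=4 t=11 v=5: → [11,22); WM=7
i=5 t=10 v=3: → [0,11); WM=10
i=6 t=7 v=7: → [0,11); WM=10
i=7 t=12 v=5: → [11,22); WM=11; [0,11) fires=5
i=8 t=14 v=8: → [11,22); WM=11
i=9 t=17 v=9: → [11,22); WM=16
i=10 t=20 v=2: → [11,22); WM=16
i=11 t=28 v=1: → [22,33); WM=27; [11,22) fires=4
i=12 t=29 v=2: → [22,33); WM=27
i=13 t=29 v=6: → [22,33); WM=28
i=14 t=3 v=2: DROP (t<28-4); WM=28
i=15 t=30 v=4: → [22,33); WM=29
i=16 t=35 v=8: → [33,44); WM=29
i=17 t=40 v=3: → [33,44); WM=39; [22,33) fires=4
i=18 t=16 v=1: DROP (t<39-4); WM=39
i=19 t=40 v=6: → [33,44); WM=39
i=20 t=41 v=4: → [33,44); WM=39
i=21 t=43 v=8: → [33,44); WM=42
i=22 t=42 v=1: → [33,44); WM=42

3 14 18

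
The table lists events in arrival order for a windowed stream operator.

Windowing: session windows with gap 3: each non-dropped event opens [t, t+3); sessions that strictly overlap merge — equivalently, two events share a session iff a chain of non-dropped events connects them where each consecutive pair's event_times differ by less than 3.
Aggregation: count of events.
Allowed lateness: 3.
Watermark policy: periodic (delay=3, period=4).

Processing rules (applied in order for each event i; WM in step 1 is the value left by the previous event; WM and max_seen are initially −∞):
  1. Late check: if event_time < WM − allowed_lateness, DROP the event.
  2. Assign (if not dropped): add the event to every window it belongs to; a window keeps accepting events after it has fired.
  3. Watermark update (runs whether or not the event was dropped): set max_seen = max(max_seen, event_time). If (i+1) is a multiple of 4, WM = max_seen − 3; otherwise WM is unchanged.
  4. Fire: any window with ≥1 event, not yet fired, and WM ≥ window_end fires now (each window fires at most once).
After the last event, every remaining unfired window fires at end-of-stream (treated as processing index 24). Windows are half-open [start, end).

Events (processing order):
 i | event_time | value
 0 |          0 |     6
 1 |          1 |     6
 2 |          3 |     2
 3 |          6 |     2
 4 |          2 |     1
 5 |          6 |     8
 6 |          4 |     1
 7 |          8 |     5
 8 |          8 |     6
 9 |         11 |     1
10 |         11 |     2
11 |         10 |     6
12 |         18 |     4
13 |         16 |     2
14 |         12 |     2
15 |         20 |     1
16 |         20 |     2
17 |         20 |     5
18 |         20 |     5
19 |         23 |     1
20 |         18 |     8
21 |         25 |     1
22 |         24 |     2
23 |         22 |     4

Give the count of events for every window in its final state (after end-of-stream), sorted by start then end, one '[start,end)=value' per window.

[0,15)=13 [16,28)=11

i=0 t=0 v=6: → [0,3); WM=−∞
i=1 t=1 v=6: → [0,4); WM=−∞
i=2 t=3 v=2: → [0,6); WM=−∞
i=3 t=6 v=2: → [6,9); WM=3
i=4 t=2 v=1: → [0,6); WM=3
i=5 t=6 v=8: → [6,9); WM=3
i=6 t=4 v=1: → [0,9); WM=3
i=7 t=8 v=5: → [0,11); WM=5
i=8 t=8 v=6: → [0,11); WM=5
i=9 t=11 v=1: → [11,14); WM=5
i=10 t=11 v=2: → [11,14); WM=5
i=11 t=10 v=6: → [0,14); WM=8
i=12 t=18 v=4: → [18,21); WM=8
i=13 t=16 v=2: → [16,21); WM=8
i=14 t=12 v=2: → [0,15); WM=8
i=15 t=20 v=1: → [16,23); WM=17
i=16 t=20 v=2: → [16,23); WM=17
i=17 t=20 v=5: → [16,23); WM=17
i=18 t=20 v=5: → [16,23); WM=17
i=19 t=23 v=1: → [23,26); WM=20
i=20 t=18 v=8: → [16,23); WM=20
i=21 t=25 v=1: → [23,28); WM=20
i=22 t=24 v=2: → [23,28); WM=20
i=23 t=22 v=4: → [16,28); WM=22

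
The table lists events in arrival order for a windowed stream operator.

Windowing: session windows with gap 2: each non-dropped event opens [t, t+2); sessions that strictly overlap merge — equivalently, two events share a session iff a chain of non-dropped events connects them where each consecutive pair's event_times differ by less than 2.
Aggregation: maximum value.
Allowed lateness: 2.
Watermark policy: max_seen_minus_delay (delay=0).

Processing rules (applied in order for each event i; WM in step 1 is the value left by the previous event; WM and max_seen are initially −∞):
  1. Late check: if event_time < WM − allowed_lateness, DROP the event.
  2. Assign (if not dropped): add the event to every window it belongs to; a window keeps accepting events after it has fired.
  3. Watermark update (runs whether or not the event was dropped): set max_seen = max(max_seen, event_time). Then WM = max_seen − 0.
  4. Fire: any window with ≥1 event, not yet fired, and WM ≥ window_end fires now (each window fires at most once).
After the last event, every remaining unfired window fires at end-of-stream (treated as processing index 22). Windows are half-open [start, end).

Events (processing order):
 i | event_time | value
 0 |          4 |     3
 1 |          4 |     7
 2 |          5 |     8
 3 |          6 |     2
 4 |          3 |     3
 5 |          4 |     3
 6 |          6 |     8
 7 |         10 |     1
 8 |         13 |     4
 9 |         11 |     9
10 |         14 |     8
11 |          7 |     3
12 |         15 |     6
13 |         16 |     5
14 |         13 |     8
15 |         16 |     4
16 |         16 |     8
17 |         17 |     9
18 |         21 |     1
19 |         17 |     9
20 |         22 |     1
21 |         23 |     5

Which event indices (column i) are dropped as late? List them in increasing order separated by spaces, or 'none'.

i=0 t=4 v=3: → [4,6); WM=4
i=1 t=4 v=7: → [4,6); WM=4
i=2 t=5 v=8: → [4,7); WM=5
i=3 t=6 v=2: → [4,8); WM=6
i=4 t=3 v=3: DROP (t<6-2); WM=6
i=5 t=4 v=3: → [4,8); WM=6
i=6 t=6 v=8: → [4,8); WM=6
i=7 t=10 v=1: → [10,12); WM=10
i=8 t=13 v=4: → [13,15); WM=13
i=9 t=11 v=9: → [10,13); WM=13
i=10 t=14 v=8: → [13,16); WM=14
i=11 t=7 v=3: DROP (t<14-2); WM=14
i=12 t=15 v=6: → [13,17); WM=15
i=13 t=16 v=5: → [13,18); WM=16
i=14 t=13 v=8: DROP (t<16-2); WM=16
i=15 t=16 v=4: → [13,18); WM=16
i=16 t=16 v=8: → [13,18); WM=16
i=17 t=17 v=9: → [13,19); WM=17
i=18 t=21 v=1: → [21,23); WM=21
i=19 t=17 v=9: DROP (t<21-2); WM=21
i=20 t=22 v=1: → [21,24); WM=22
i=21 t=23 v=5: → [21,25); WM=23

4 11 14 19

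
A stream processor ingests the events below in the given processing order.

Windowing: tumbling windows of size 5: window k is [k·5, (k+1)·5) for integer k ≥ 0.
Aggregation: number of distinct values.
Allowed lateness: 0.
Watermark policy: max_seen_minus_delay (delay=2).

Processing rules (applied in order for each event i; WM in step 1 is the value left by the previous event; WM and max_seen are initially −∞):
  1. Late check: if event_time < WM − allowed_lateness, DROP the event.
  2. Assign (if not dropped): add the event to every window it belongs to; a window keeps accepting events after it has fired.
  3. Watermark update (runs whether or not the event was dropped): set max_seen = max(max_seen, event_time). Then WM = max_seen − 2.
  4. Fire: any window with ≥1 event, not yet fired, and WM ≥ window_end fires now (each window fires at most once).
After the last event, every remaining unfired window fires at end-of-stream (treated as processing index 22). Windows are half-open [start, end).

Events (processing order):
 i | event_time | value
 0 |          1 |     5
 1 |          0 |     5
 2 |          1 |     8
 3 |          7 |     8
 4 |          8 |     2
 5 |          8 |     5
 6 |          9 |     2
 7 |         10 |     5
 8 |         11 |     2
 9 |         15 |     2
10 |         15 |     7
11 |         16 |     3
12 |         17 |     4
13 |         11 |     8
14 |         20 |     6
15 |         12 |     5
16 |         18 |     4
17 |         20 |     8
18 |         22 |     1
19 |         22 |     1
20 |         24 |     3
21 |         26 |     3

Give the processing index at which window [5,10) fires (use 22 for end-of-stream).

i=0 t=1 v=5: → [0,5); WM=-1
i=1 t=0 v=5: → [0,5); WM=-1
i=2 t=1 v=8: → [0,5); WM=-1
i=3 t=7 v=8: → [5,10); WM=5; [0,5) fires=2
i=4 t=8 v=2: → [5,10); WM=6
i=5 t=8 v=5: → [5,10); WM=6
i=6 t=9 v=2: → [5,10); WM=7
i=7 t=10 v=5: → [10,15); WM=8
i=8 t=11 v=2: → [10,15); WM=9
i=9 t=15 v=2: → [15,20); WM=13; [5,10) fires=3
i=10 t=15 v=7: → [15,20); WM=13
i=11 t=16 v=3: → [15,20); WM=14
i=12 t=17 v=4: → [15,20); WM=15; [10,15) fires=2
i=13 t=11 v=8: DROP (t<15-0); WM=15
i=14 t=20 v=6: → [20,25); WM=18
i=15 t=12 v=5: DROP (t<18-0); WM=18
i=16 t=18 v=4: → [15,20); WM=18
i=17 t=20 v=8: → [20,25); WM=18
i=18 t=22 v=1: → [20,25); WM=20; [15,20) fires=4
i=19 t=22 v=1: → [20,25); WM=20
i=20 t=24 v=3: → [20,25); WM=22
i=21 t=26 v=3: → [25,30); WM=24

9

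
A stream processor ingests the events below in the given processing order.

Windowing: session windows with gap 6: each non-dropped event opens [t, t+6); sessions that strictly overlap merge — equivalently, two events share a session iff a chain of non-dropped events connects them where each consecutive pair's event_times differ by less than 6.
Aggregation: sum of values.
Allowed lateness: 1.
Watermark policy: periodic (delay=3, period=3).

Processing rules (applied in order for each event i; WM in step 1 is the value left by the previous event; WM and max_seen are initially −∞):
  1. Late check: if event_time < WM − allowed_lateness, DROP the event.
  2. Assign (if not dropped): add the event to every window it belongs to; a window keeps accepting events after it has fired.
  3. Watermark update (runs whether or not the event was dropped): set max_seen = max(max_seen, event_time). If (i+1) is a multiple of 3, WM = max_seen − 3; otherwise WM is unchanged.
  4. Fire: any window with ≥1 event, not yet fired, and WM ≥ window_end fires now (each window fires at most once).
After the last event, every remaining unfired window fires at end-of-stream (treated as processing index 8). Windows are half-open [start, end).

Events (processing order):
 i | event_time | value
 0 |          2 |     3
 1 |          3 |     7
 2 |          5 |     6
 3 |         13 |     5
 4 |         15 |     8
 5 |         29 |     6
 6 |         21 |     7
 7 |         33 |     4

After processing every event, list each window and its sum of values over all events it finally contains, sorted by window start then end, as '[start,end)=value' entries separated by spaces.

[2,11)=16 [13,21)=13 [29,39)=10

i=0 t=2 v=3: → [2,8); WM=−∞
i=1 t=3 v=7: → [2,9); WM=−∞
i=2 t=5 v=6: → [2,11); WM=2
i=3 t=13 v=5: → [13,19); WM=2
i=4 t=15 v=8: → [13,21); WM=2
i=5 t=29 v=6: → [29,35); WM=26
i=6 t=21 v=7: DROP (t<26-1); WM=26
i=7 t=33 v=4: → [29,39); WM=26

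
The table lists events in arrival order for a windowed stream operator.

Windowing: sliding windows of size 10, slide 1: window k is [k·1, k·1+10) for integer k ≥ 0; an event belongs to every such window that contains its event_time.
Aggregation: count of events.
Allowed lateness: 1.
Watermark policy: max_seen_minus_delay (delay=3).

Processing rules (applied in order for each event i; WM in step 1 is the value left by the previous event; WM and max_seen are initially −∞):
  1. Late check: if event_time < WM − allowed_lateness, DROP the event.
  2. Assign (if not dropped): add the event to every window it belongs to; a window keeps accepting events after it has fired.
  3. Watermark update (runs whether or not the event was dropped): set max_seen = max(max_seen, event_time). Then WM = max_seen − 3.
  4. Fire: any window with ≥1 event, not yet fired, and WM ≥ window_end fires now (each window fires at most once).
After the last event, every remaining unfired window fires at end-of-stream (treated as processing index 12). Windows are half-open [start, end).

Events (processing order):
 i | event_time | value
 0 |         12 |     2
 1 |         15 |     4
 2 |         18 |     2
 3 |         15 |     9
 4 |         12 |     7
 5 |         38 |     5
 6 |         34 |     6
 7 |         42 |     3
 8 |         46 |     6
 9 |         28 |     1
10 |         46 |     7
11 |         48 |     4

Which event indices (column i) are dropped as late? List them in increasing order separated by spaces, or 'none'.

i=0 t=12 v=2: → [12,22),[11,21),[10,20),[9,19),[8,18),[7,17),[6,16),[5,15),[4,14),[3,13); WM=9
i=1 t=15 v=4: → [15,25),[14,24),[13,23),[12,22),[11,21),[10,20),[9,19),[8,18),[7,17),[6,16); WM=12
i=2 t=18 v=2: → [18,28),[17,27),[16,26),[15,25),[14,24),[13,23),[12,22),[11,21),[10,20),[9,19); WM=15; [3,13) fires=1 [4,14) fires=1 [5,15) fires=1
i=3 t=15 v=9: → [15,25),[14,24),[13,23),[12,22),[11,21),[10,20),[9,19),[8,18),[7,17),[6,16); WM=15
i=4 t=12 v=7: DROP (t<15-1); WM=15
i=5 t=38 v=5: → [38,48),[37,47),[36,46),[35,45),[34,44),[33,43),[32,42),[31,41),[30,40),[29,39); WM=35; [6,16) fires=3 [7,17) fires=3 [8,18) fires=3 [9,19) fires=4 [10,20) fires=4 [11,21) fires=4 [12,22) fires=4 [13,23) fires=3 [14,24) fires=3 [15,25) fires=3 [16,26) fires=1 [17,27) fires=1 [18,28) fires=1
i=6 t=34 v=6: → [34,44),[33,43),[32,42),[31,41),[30,40),[29,39),[28,38),[27,37),[26,36),[25,35); WM=35; [25,35) fires=1
i=7 t=42 v=3: → [42,52),[41,51),[40,50),[39,49),[38,48),[37,47),[36,46),[35,45),[34,44),[33,43); WM=39; [26,36) fires=1 [27,37) fires=1 [28,38) fires=1 [29,39) fires=2
i=8 t=46 v=6: → [46,56),[45,55),[44,54),[43,53),[42,52),[41,51),[40,50),[39,49),[38,48),[37,47); WM=43; [30,40) fires=2 [31,41) fires=2 [32,42) fires=2 [33,43) fires=3
i=9 t=28 v=1: DROP (t<43-1); WM=43
i=10 t=46 v=7: → [46,56),[45,55),[44,54),[43,53),[42,52),[41,51),[40,50),[39,49),[38,48),[37,47); WM=43
i=11 t=48 v=4: → [48,58),[47,57),[46,56),[45,55),[44,54),[43,53),[42,52),[41,51),[40,50),[39,49); WM=45; [34,44) fires=3 [35,45) fires=2

4 9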